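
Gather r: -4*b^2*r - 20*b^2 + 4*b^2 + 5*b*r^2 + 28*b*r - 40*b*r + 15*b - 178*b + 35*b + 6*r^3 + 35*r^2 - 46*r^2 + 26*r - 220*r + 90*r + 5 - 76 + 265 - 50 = -16*b^2 - 128*b + 6*r^3 + r^2*(5*b - 11) + r*(-4*b^2 - 12*b - 104) + 144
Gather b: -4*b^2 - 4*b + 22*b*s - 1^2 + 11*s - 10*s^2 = -4*b^2 + b*(22*s - 4) - 10*s^2 + 11*s - 1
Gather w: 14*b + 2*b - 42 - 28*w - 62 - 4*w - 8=16*b - 32*w - 112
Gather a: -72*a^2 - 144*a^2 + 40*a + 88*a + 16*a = -216*a^2 + 144*a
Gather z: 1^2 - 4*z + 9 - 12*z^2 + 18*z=-12*z^2 + 14*z + 10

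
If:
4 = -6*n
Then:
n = -2/3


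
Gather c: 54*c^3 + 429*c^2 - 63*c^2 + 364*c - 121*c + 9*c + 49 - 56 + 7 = 54*c^3 + 366*c^2 + 252*c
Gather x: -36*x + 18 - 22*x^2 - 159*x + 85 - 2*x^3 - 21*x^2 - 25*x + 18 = -2*x^3 - 43*x^2 - 220*x + 121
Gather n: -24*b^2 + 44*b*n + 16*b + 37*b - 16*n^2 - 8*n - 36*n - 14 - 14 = -24*b^2 + 53*b - 16*n^2 + n*(44*b - 44) - 28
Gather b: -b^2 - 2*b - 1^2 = -b^2 - 2*b - 1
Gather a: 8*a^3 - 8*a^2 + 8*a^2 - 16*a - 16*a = 8*a^3 - 32*a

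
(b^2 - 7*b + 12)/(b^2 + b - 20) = (b - 3)/(b + 5)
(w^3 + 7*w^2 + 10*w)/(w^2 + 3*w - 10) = w*(w + 2)/(w - 2)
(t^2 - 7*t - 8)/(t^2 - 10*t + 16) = (t + 1)/(t - 2)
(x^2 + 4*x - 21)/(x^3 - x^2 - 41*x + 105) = 1/(x - 5)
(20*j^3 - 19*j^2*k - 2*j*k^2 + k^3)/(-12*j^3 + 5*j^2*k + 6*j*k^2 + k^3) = (-5*j + k)/(3*j + k)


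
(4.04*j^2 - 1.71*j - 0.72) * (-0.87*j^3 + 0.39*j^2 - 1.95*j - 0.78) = -3.5148*j^5 + 3.0633*j^4 - 7.9185*j^3 - 0.0975000000000006*j^2 + 2.7378*j + 0.5616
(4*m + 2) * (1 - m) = -4*m^2 + 2*m + 2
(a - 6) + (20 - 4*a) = 14 - 3*a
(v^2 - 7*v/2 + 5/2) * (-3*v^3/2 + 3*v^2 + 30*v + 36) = -3*v^5/2 + 33*v^4/4 + 63*v^3/4 - 123*v^2/2 - 51*v + 90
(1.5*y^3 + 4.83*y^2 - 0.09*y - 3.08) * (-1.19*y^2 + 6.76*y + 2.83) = -1.785*y^5 + 4.3923*y^4 + 37.0029*y^3 + 16.7257*y^2 - 21.0755*y - 8.7164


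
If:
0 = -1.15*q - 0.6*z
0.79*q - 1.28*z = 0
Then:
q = 0.00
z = 0.00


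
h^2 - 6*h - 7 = (h - 7)*(h + 1)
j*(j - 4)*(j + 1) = j^3 - 3*j^2 - 4*j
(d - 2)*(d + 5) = d^2 + 3*d - 10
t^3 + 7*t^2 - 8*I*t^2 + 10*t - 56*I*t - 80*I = (t + 2)*(t + 5)*(t - 8*I)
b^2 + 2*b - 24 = (b - 4)*(b + 6)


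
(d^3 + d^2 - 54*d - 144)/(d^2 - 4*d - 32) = (d^2 + 9*d + 18)/(d + 4)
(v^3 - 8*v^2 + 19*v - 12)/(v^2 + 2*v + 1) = (v^3 - 8*v^2 + 19*v - 12)/(v^2 + 2*v + 1)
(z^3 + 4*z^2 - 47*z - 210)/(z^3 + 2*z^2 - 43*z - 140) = (z + 6)/(z + 4)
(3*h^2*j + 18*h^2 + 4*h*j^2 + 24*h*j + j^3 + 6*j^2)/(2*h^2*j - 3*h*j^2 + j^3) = (3*h^2*j + 18*h^2 + 4*h*j^2 + 24*h*j + j^3 + 6*j^2)/(j*(2*h^2 - 3*h*j + j^2))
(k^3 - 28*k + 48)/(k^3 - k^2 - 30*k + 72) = (k - 2)/(k - 3)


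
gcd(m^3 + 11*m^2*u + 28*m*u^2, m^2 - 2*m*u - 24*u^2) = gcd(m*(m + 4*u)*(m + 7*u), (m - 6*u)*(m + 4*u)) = m + 4*u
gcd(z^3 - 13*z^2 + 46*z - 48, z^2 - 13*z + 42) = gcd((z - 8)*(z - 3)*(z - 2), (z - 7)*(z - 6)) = 1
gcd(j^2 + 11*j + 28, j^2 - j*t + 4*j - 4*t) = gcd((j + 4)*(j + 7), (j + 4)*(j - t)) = j + 4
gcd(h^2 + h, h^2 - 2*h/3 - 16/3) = 1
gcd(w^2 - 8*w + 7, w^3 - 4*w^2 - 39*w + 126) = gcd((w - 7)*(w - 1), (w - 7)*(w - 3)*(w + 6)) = w - 7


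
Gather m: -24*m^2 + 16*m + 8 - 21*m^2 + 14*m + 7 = -45*m^2 + 30*m + 15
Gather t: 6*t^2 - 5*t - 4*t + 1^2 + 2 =6*t^2 - 9*t + 3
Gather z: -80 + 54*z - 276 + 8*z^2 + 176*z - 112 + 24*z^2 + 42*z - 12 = 32*z^2 + 272*z - 480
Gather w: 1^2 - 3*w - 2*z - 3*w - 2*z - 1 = -6*w - 4*z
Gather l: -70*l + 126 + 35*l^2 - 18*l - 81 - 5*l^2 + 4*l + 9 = 30*l^2 - 84*l + 54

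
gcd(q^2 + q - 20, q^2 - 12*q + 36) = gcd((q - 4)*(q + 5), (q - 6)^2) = 1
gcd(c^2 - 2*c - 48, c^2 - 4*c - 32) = c - 8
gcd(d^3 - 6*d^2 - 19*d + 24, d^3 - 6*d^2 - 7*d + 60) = d + 3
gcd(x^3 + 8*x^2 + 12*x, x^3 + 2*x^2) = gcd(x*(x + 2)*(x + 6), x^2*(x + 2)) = x^2 + 2*x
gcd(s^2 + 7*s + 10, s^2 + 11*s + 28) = 1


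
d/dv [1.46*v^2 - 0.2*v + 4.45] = 2.92*v - 0.2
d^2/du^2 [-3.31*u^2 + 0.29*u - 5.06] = -6.62000000000000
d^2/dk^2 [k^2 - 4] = 2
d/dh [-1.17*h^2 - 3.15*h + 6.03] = -2.34*h - 3.15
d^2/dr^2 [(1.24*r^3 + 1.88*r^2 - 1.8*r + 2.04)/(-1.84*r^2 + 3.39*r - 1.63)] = (7.105427357601e-15*r^5 + 1.77635683940025e-14*r^4 - 32.327608*r^3 + 33.50244*r^2 + 24.189528*r - 24.748456)/(6.229504*r^6 - 34.431552*r^5 + 79.991976*r^4 - 99.961947*r^3 + 70.862457*r^2 - 27.020673*r + 4.330747)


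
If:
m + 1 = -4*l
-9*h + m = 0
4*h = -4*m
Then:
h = 0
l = -1/4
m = 0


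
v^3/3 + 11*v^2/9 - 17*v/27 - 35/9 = (v/3 + 1)*(v - 5/3)*(v + 7/3)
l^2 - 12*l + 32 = (l - 8)*(l - 4)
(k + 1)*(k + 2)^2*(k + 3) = k^4 + 8*k^3 + 23*k^2 + 28*k + 12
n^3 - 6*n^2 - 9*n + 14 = (n - 7)*(n - 1)*(n + 2)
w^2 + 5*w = w*(w + 5)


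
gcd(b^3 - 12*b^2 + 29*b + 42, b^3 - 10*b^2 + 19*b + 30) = b^2 - 5*b - 6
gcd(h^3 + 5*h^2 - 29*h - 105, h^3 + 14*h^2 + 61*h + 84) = h^2 + 10*h + 21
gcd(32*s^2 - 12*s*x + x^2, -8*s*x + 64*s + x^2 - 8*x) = -8*s + x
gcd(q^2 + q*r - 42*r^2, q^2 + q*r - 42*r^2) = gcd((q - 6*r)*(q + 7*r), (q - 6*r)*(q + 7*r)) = q^2 + q*r - 42*r^2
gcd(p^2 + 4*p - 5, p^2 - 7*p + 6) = p - 1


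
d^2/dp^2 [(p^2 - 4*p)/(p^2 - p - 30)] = 6*(-p^3 + 30*p^2 - 120*p + 340)/(p^6 - 3*p^5 - 87*p^4 + 179*p^3 + 2610*p^2 - 2700*p - 27000)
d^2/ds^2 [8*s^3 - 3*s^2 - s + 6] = 48*s - 6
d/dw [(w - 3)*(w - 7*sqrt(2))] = 2*w - 7*sqrt(2) - 3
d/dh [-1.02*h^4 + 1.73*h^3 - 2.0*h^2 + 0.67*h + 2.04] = -4.08*h^3 + 5.19*h^2 - 4.0*h + 0.67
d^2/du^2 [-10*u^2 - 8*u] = -20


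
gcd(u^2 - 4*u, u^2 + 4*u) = u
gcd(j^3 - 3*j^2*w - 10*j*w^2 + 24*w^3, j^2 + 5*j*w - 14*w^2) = -j + 2*w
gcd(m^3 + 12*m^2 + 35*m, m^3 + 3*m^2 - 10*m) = m^2 + 5*m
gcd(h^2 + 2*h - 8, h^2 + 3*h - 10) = h - 2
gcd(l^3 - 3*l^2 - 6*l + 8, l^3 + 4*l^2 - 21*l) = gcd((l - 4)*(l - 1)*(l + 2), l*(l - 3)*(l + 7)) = 1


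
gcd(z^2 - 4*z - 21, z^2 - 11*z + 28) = z - 7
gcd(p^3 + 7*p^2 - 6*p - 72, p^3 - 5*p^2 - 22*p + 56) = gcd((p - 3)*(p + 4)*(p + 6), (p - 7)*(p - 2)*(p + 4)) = p + 4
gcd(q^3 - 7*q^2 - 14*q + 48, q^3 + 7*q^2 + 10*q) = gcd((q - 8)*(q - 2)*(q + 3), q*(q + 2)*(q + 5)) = 1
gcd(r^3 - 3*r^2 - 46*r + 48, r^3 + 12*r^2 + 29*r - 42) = r^2 + 5*r - 6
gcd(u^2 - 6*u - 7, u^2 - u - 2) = u + 1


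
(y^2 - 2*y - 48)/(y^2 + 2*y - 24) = (y - 8)/(y - 4)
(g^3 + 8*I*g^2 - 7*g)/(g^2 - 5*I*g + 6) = g*(g + 7*I)/(g - 6*I)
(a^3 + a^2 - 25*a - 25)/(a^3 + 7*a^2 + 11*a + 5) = (a - 5)/(a + 1)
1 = 1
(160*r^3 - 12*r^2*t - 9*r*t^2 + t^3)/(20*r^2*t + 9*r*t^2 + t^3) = (40*r^2 - 13*r*t + t^2)/(t*(5*r + t))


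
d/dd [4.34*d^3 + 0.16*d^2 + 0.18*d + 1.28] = 13.02*d^2 + 0.32*d + 0.18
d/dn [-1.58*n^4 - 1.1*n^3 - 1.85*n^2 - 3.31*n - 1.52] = -6.32*n^3 - 3.3*n^2 - 3.7*n - 3.31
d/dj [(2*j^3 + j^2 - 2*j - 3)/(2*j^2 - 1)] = 2*(2*j^4 - j^2 + 5*j + 1)/(4*j^4 - 4*j^2 + 1)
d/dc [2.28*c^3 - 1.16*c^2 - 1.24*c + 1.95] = 6.84*c^2 - 2.32*c - 1.24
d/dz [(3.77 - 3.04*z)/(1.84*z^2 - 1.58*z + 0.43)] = (5.5936*z^2 - 13.8736*z + 4.6494)/(3.3856*z^4 - 5.8144*z^3 + 4.0788*z^2 - 1.3588*z + 0.1849)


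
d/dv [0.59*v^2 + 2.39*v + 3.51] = 1.18*v + 2.39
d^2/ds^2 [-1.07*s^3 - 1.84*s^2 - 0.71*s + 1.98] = -6.42*s - 3.68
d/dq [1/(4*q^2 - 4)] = -q/(2*(q^2 - 1)^2)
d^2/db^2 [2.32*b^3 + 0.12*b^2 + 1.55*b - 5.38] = 13.92*b + 0.24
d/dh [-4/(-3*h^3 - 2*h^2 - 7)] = 4*h*(-9*h - 4)/(3*h^3 + 2*h^2 + 7)^2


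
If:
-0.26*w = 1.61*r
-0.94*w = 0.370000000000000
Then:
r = 0.06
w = -0.39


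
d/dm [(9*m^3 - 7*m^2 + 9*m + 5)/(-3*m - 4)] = (-54*m^3 - 87*m^2 + 56*m - 21)/(9*m^2 + 24*m + 16)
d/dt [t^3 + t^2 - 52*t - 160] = 3*t^2 + 2*t - 52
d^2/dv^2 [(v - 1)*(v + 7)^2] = 6*v + 26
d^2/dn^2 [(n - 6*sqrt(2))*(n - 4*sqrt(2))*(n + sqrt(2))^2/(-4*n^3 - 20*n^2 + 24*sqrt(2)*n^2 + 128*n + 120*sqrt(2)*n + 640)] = (-43*n^6 - 10*sqrt(2)*n^6 + 360*n^5 + 414*sqrt(2)*n^5 - 4872*n^4 - 3000*sqrt(2)*n^4 - 34080*n^3 - 14184*sqrt(2)*n^3 + 34080*n^2 + 104640*sqrt(2)*n^2 + 334080*n + 419904*sqrt(2)*n + 125696 + 296960*sqrt(2))/(2*(n^9 - 18*sqrt(2)*n^8 + 15*n^8 - 270*sqrt(2)*n^7 + 195*n^7 - 630*sqrt(2)*n^6 + 1925*n^6 + 5160*n^5 + 8550*sqrt(2)*n^5 - 42600*n^4 + 35568*sqrt(2)*n^4 - 320768*n^3 - 186480*sqrt(2)*n^3 - 1382400*sqrt(2)*n^2 - 971520*n^2 - 2304000*sqrt(2)*n - 2457600*n - 4096000))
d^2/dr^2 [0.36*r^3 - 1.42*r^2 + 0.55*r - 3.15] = 2.16*r - 2.84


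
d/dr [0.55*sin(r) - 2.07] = 0.55*cos(r)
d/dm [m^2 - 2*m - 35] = 2*m - 2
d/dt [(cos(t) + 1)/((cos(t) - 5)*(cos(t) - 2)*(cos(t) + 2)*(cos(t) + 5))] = (3*cos(t)^4 + 4*cos(t)^3 - 29*cos(t)^2 - 58*cos(t) - 100)*sin(t)/((cos(t) - 5)^2*(cos(t) - 2)^2*(cos(t) + 2)^2*(cos(t) + 5)^2)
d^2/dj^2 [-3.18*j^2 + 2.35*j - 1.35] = -6.36000000000000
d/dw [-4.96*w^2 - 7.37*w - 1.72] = -9.92*w - 7.37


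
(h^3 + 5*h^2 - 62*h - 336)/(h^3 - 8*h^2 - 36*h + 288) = (h + 7)/(h - 6)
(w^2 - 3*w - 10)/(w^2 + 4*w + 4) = (w - 5)/(w + 2)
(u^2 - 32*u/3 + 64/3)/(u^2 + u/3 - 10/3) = (3*u^2 - 32*u + 64)/(3*u^2 + u - 10)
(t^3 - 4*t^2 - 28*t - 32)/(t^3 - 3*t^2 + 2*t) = (t^3 - 4*t^2 - 28*t - 32)/(t*(t^2 - 3*t + 2))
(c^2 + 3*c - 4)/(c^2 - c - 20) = (c - 1)/(c - 5)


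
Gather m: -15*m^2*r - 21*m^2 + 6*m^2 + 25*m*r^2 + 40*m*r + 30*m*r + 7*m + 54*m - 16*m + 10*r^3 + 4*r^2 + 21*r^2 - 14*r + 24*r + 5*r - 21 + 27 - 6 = m^2*(-15*r - 15) + m*(25*r^2 + 70*r + 45) + 10*r^3 + 25*r^2 + 15*r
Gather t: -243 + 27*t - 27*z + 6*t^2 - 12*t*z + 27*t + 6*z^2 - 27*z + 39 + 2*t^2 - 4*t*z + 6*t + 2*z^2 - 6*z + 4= 8*t^2 + t*(60 - 16*z) + 8*z^2 - 60*z - 200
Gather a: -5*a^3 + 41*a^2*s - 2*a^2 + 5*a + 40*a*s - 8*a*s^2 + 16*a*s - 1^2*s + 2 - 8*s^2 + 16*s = -5*a^3 + a^2*(41*s - 2) + a*(-8*s^2 + 56*s + 5) - 8*s^2 + 15*s + 2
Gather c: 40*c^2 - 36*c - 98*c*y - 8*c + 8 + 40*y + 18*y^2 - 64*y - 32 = 40*c^2 + c*(-98*y - 44) + 18*y^2 - 24*y - 24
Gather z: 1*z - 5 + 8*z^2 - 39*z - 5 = 8*z^2 - 38*z - 10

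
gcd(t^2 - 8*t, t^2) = t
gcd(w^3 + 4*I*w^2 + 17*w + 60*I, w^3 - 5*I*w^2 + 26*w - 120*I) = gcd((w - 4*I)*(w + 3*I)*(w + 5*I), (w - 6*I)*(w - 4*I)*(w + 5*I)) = w^2 + I*w + 20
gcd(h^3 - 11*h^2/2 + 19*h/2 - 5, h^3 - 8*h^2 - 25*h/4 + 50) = h - 5/2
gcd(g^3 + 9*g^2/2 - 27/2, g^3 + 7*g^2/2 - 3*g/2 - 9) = g^2 + 3*g/2 - 9/2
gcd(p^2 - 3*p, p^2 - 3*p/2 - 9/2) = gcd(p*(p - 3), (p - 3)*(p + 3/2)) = p - 3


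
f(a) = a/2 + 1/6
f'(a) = 1/2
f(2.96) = 1.65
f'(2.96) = 0.50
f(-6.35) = -3.01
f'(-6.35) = 0.50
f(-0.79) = -0.23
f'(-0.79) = 0.50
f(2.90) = 1.62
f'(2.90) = 0.50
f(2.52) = 1.43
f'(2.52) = 0.50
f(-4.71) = -2.19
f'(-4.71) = 0.50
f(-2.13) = -0.90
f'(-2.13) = 0.50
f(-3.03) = -1.35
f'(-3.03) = 0.50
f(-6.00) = -2.83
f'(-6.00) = 0.50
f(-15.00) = -7.33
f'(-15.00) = 0.50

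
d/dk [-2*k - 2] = -2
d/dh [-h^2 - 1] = -2*h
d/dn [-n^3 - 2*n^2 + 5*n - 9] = -3*n^2 - 4*n + 5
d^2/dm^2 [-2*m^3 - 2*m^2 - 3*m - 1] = -12*m - 4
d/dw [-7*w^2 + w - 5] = 1 - 14*w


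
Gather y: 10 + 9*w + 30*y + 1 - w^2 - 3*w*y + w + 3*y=-w^2 + 10*w + y*(33 - 3*w) + 11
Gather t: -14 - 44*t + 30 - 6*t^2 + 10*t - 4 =-6*t^2 - 34*t + 12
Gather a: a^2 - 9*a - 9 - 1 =a^2 - 9*a - 10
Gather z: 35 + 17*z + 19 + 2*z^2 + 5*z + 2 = 2*z^2 + 22*z + 56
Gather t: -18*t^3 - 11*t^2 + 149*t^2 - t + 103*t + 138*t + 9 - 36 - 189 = -18*t^3 + 138*t^2 + 240*t - 216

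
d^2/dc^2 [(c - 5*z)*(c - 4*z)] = 2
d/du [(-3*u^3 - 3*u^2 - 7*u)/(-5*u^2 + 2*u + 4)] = (15*u^4 - 12*u^3 - 77*u^2 - 24*u - 28)/(25*u^4 - 20*u^3 - 36*u^2 + 16*u + 16)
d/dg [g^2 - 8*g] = 2*g - 8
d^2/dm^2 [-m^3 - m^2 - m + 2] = -6*m - 2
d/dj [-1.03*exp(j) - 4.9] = -1.03*exp(j)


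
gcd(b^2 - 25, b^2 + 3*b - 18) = 1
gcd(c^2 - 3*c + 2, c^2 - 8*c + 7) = c - 1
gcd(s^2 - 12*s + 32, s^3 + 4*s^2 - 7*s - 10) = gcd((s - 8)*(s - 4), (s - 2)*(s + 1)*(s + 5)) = 1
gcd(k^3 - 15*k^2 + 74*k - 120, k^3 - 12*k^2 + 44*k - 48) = k^2 - 10*k + 24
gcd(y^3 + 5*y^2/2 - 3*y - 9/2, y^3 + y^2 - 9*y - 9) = y^2 + 4*y + 3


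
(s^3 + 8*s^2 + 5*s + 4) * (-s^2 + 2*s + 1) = -s^5 - 6*s^4 + 12*s^3 + 14*s^2 + 13*s + 4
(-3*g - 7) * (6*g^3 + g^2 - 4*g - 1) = -18*g^4 - 45*g^3 + 5*g^2 + 31*g + 7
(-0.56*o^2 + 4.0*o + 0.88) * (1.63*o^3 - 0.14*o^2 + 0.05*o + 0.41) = -0.9128*o^5 + 6.5984*o^4 + 0.8464*o^3 - 0.1528*o^2 + 1.684*o + 0.3608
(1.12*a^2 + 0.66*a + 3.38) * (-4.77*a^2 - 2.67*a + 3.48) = -5.3424*a^4 - 6.1386*a^3 - 13.9872*a^2 - 6.7278*a + 11.7624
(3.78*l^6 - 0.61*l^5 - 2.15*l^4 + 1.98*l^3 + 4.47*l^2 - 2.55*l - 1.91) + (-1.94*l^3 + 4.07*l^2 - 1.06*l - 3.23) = 3.78*l^6 - 0.61*l^5 - 2.15*l^4 + 0.04*l^3 + 8.54*l^2 - 3.61*l - 5.14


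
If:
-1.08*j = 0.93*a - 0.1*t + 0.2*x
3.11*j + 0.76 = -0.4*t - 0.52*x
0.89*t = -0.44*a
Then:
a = 0.251808041661913 - 0.0185297340599166*x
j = -0.168380806096516*x - 0.228361495959935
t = 0.00916076740040819*x - 0.124489368911507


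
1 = 1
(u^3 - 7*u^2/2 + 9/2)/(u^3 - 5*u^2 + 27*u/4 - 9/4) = 2*(u + 1)/(2*u - 1)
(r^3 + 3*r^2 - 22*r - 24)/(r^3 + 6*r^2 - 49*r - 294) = (r^2 - 3*r - 4)/(r^2 - 49)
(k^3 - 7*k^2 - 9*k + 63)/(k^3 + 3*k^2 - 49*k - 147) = (k - 3)/(k + 7)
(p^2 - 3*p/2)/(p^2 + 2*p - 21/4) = 2*p/(2*p + 7)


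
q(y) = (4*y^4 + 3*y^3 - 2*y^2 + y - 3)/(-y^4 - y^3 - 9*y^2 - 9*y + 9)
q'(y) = (4*y^3 + 3*y^2 + 18*y + 9)*(4*y^4 + 3*y^3 - 2*y^2 + y - 3)/(-y^4 - y^3 - 9*y^2 - 9*y + 9)^2 + (16*y^3 + 9*y^2 - 4*y + 1)/(-y^4 - y^3 - 9*y^2 - 9*y + 9) = (-y^6 - 76*y^5 - 134*y^4 + 80*y^3 + 99*y^2 - 90*y - 18)/(y^8 + 2*y^7 + 19*y^6 + 36*y^5 + 81*y^4 + 144*y^3 - 81*y^2 - 162*y + 81)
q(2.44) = -1.48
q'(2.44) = -0.74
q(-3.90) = -2.68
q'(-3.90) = 0.44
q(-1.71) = -1.58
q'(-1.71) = -1.14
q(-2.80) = -2.09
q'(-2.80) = 0.63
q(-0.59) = -0.39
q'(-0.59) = 0.33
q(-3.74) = -2.61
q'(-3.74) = 0.47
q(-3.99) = -2.72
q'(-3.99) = 0.43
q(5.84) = -3.03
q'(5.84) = -0.24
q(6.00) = -3.06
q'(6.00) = -0.22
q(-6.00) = -3.32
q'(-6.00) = 0.20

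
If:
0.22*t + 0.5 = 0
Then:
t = -2.27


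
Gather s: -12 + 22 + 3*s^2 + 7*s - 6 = 3*s^2 + 7*s + 4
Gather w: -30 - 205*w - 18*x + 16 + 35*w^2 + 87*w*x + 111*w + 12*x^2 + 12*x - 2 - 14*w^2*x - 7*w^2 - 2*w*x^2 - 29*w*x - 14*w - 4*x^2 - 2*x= w^2*(28 - 14*x) + w*(-2*x^2 + 58*x - 108) + 8*x^2 - 8*x - 16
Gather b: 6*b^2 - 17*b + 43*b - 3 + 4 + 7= 6*b^2 + 26*b + 8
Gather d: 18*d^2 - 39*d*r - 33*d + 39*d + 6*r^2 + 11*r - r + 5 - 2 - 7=18*d^2 + d*(6 - 39*r) + 6*r^2 + 10*r - 4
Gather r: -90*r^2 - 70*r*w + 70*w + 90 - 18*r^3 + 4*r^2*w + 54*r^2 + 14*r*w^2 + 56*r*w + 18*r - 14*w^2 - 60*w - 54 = -18*r^3 + r^2*(4*w - 36) + r*(14*w^2 - 14*w + 18) - 14*w^2 + 10*w + 36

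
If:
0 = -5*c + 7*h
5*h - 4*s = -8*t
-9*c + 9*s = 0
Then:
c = 56*t/3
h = 40*t/3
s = 56*t/3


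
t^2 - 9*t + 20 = (t - 5)*(t - 4)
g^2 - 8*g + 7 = (g - 7)*(g - 1)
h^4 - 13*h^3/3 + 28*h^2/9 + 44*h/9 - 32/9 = (h - 8/3)*(h - 2)*(h - 2/3)*(h + 1)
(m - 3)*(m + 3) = m^2 - 9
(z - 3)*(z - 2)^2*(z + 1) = z^4 - 6*z^3 + 9*z^2 + 4*z - 12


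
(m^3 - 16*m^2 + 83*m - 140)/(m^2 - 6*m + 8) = (m^2 - 12*m + 35)/(m - 2)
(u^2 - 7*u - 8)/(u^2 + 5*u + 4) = (u - 8)/(u + 4)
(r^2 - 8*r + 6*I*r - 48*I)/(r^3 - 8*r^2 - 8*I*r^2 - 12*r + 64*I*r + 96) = (r + 6*I)/(r^2 - 8*I*r - 12)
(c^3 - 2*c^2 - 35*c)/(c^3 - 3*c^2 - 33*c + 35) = c/(c - 1)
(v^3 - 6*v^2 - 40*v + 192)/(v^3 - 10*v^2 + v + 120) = (v^2 + 2*v - 24)/(v^2 - 2*v - 15)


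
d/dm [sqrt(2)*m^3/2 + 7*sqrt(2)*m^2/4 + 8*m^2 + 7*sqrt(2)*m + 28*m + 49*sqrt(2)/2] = 3*sqrt(2)*m^2/2 + 7*sqrt(2)*m/2 + 16*m + 7*sqrt(2) + 28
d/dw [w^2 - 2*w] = 2*w - 2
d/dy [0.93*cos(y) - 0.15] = -0.93*sin(y)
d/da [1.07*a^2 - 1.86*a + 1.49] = 2.14*a - 1.86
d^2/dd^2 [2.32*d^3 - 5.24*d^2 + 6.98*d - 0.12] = 13.92*d - 10.48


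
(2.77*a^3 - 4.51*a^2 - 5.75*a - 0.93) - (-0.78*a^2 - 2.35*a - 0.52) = 2.77*a^3 - 3.73*a^2 - 3.4*a - 0.41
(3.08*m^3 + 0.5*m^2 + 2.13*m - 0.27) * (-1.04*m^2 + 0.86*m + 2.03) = -3.2032*m^5 + 2.1288*m^4 + 4.4672*m^3 + 3.1276*m^2 + 4.0917*m - 0.5481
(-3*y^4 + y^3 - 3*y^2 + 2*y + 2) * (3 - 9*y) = 27*y^5 - 18*y^4 + 30*y^3 - 27*y^2 - 12*y + 6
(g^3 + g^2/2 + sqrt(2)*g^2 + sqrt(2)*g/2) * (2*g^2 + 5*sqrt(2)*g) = 2*g^5 + g^4 + 7*sqrt(2)*g^4 + 7*sqrt(2)*g^3/2 + 10*g^3 + 5*g^2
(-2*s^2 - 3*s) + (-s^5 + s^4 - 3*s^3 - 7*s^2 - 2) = -s^5 + s^4 - 3*s^3 - 9*s^2 - 3*s - 2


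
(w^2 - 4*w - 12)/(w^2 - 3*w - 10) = (w - 6)/(w - 5)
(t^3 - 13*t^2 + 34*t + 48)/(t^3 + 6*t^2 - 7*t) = (t^3 - 13*t^2 + 34*t + 48)/(t*(t^2 + 6*t - 7))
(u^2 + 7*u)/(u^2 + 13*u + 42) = u/(u + 6)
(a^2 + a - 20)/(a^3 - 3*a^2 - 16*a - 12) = (-a^2 - a + 20)/(-a^3 + 3*a^2 + 16*a + 12)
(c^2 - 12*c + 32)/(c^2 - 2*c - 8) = (c - 8)/(c + 2)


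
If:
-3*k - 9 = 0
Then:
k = -3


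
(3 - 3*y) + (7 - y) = 10 - 4*y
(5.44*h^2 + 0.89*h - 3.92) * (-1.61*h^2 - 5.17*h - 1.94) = -8.7584*h^4 - 29.5577*h^3 - 8.8437*h^2 + 18.5398*h + 7.6048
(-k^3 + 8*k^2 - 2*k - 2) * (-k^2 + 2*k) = k^5 - 10*k^4 + 18*k^3 - 2*k^2 - 4*k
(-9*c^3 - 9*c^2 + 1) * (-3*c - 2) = 27*c^4 + 45*c^3 + 18*c^2 - 3*c - 2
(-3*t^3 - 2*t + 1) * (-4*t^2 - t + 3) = 12*t^5 + 3*t^4 - t^3 - 2*t^2 - 7*t + 3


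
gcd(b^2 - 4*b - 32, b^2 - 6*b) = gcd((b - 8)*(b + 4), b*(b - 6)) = 1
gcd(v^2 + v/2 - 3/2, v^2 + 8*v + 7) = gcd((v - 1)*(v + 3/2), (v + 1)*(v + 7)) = 1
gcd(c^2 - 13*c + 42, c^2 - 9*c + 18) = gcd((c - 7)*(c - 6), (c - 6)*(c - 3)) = c - 6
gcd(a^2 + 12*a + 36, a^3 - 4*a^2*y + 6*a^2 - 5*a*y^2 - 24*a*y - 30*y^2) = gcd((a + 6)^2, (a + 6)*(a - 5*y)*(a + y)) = a + 6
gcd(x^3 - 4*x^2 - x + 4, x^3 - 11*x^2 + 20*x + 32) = x^2 - 3*x - 4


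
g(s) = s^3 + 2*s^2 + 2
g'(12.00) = 480.00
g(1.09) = 5.67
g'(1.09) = 7.92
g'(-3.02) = 15.28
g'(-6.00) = 84.00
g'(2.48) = 28.37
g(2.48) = 29.55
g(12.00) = 2018.00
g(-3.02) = -7.30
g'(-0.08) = -0.30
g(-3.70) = -21.27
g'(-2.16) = 5.36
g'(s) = 3*s^2 + 4*s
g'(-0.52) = -1.27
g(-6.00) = -142.00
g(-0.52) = 2.40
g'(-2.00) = 4.00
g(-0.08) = 2.01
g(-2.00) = 2.00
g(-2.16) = 1.25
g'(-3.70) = 26.27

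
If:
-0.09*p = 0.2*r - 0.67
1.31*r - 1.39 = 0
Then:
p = 5.09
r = 1.06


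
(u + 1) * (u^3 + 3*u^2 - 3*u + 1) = u^4 + 4*u^3 - 2*u + 1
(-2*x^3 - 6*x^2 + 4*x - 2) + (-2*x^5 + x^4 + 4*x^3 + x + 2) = -2*x^5 + x^4 + 2*x^3 - 6*x^2 + 5*x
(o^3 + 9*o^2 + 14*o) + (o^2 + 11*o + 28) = o^3 + 10*o^2 + 25*o + 28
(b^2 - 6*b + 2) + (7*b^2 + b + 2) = 8*b^2 - 5*b + 4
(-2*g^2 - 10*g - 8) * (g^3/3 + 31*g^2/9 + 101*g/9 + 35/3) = -2*g^5/3 - 92*g^4/9 - 536*g^3/9 - 1468*g^2/9 - 1858*g/9 - 280/3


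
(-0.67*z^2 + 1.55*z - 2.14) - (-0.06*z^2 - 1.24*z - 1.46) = -0.61*z^2 + 2.79*z - 0.68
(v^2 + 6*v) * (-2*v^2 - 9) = -2*v^4 - 12*v^3 - 9*v^2 - 54*v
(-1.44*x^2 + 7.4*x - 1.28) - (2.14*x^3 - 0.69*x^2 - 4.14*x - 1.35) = -2.14*x^3 - 0.75*x^2 + 11.54*x + 0.0700000000000001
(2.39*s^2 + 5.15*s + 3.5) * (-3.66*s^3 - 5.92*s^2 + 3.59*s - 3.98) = -8.7474*s^5 - 32.9978*s^4 - 34.7179*s^3 - 11.7437*s^2 - 7.932*s - 13.93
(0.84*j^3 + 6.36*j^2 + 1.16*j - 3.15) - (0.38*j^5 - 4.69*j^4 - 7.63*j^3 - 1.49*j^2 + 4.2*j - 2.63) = -0.38*j^5 + 4.69*j^4 + 8.47*j^3 + 7.85*j^2 - 3.04*j - 0.52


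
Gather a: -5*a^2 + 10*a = -5*a^2 + 10*a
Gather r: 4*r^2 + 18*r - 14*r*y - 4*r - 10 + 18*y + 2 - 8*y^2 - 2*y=4*r^2 + r*(14 - 14*y) - 8*y^2 + 16*y - 8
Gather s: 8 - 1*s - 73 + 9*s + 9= 8*s - 56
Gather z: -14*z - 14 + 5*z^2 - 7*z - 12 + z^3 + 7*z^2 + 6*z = z^3 + 12*z^2 - 15*z - 26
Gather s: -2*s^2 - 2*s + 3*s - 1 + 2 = -2*s^2 + s + 1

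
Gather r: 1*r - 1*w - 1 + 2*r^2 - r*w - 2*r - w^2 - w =2*r^2 + r*(-w - 1) - w^2 - 2*w - 1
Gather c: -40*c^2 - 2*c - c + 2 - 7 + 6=-40*c^2 - 3*c + 1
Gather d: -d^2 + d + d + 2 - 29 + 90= -d^2 + 2*d + 63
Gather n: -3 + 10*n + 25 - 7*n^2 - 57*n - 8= -7*n^2 - 47*n + 14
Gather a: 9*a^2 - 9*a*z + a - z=9*a^2 + a*(1 - 9*z) - z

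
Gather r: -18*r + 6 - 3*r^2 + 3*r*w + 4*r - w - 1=-3*r^2 + r*(3*w - 14) - w + 5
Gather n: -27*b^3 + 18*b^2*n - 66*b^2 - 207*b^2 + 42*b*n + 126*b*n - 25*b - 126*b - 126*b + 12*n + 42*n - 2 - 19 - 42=-27*b^3 - 273*b^2 - 277*b + n*(18*b^2 + 168*b + 54) - 63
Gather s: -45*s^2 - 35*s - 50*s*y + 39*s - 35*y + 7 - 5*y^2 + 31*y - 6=-45*s^2 + s*(4 - 50*y) - 5*y^2 - 4*y + 1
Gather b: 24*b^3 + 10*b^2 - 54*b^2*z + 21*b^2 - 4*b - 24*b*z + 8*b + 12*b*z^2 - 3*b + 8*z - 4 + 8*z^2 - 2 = 24*b^3 + b^2*(31 - 54*z) + b*(12*z^2 - 24*z + 1) + 8*z^2 + 8*z - 6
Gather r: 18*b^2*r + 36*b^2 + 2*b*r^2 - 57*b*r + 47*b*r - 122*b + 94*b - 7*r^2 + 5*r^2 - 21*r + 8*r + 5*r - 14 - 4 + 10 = 36*b^2 - 28*b + r^2*(2*b - 2) + r*(18*b^2 - 10*b - 8) - 8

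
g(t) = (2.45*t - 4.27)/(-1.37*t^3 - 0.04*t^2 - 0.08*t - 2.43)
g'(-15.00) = -0.00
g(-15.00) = -0.01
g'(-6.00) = -0.02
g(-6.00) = -0.06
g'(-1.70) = -4.77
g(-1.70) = -1.95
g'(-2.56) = -0.55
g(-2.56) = -0.51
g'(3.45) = 0.02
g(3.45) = -0.07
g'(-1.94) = -2.10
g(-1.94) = -1.19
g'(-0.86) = -10.04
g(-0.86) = 4.20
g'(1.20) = -0.83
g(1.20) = 0.27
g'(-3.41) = -0.18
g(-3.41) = -0.24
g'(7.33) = 0.01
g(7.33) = -0.03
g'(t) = (2.45*t - 4.27)*(4.11*t^2 + 0.08*t + 0.08)/(-1.37*t^3 - 0.04*t^2 - 0.08*t - 2.43)^2 + 2.45/(-1.37*t^3 - 0.04*t^2 - 0.08*t - 2.43) = (6.713*t^3 - 17.4517*t^2 - 0.3416*t - 6.2951)/(1.8769*t^6 + 0.1096*t^5 + 0.2208*t^4 + 6.6646*t^3 + 0.2008*t^2 + 0.3888*t + 5.9049)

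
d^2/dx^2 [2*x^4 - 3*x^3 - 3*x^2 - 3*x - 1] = 24*x^2 - 18*x - 6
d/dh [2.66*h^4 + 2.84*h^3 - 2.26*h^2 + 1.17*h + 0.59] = 10.64*h^3 + 8.52*h^2 - 4.52*h + 1.17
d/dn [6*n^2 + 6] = 12*n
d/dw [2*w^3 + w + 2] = 6*w^2 + 1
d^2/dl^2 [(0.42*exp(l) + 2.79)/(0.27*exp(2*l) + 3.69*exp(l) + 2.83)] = (0.030618*exp(4*l) + 0.395118*exp(3*l) + 6.41349900000001*exp(2*l) + 25.075629*exp(l) - 25.771395)*exp(l)/(0.019683*exp(6*l) + 0.807003*exp(5*l) + 11.647962*exp(4*l) + 67.160583*exp(3*l) + 122.087898*exp(2*l) + 88.658523*exp(l) + 22.665187)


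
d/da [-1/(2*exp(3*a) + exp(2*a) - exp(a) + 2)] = (6*exp(2*a) + 2*exp(a) - 1)*exp(a)/(2*exp(3*a) + exp(2*a) - exp(a) + 2)^2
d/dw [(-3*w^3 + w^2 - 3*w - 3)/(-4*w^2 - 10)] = (6*w^4 + 39*w^2 - 22*w + 15)/(2*(4*w^4 + 20*w^2 + 25))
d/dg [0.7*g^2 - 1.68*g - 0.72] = 1.4*g - 1.68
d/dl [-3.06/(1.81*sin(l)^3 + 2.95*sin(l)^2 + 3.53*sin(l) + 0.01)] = (16.6158*sin(l)^2 + 18.054*sin(l) + 10.8018)*cos(l)/(1.81*sin(l)^3 + 2.95*sin(l)^2 + 3.53*sin(l) + 0.01)^2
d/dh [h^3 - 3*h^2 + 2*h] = 3*h^2 - 6*h + 2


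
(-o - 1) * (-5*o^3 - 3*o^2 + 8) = 5*o^4 + 8*o^3 + 3*o^2 - 8*o - 8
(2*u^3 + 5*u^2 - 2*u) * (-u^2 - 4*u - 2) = -2*u^5 - 13*u^4 - 22*u^3 - 2*u^2 + 4*u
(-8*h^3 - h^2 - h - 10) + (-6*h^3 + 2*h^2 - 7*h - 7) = -14*h^3 + h^2 - 8*h - 17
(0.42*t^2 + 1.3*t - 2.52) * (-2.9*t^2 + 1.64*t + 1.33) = -1.218*t^4 - 3.0812*t^3 + 9.9986*t^2 - 2.4038*t - 3.3516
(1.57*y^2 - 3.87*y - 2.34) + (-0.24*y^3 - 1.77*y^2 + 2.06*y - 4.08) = -0.24*y^3 - 0.2*y^2 - 1.81*y - 6.42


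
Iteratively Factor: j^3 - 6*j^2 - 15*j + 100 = (j - 5)*(j^2 - j - 20) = (j - 5)*(j + 4)*(j - 5)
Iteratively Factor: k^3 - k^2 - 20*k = (k + 4)*(k^2 - 5*k) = (k - 5)*(k + 4)*(k)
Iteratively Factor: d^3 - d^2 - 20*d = (d - 5)*(d^2 + 4*d) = (d - 5)*(d + 4)*(d)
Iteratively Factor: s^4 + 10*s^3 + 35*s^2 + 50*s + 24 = (s + 3)*(s^3 + 7*s^2 + 14*s + 8) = (s + 3)*(s + 4)*(s^2 + 3*s + 2) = (s + 2)*(s + 3)*(s + 4)*(s + 1)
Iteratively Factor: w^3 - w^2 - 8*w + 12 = (w - 2)*(w^2 + w - 6) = (w - 2)*(w + 3)*(w - 2)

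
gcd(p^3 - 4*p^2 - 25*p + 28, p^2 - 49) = p - 7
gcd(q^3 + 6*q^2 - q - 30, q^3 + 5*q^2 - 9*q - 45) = q^2 + 8*q + 15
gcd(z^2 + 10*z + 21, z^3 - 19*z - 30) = z + 3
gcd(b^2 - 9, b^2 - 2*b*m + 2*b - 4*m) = 1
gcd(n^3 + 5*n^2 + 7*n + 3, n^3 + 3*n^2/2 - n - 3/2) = n + 1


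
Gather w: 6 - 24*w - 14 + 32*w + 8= 8*w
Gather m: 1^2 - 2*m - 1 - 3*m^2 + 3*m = -3*m^2 + m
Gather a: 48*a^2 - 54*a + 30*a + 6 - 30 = 48*a^2 - 24*a - 24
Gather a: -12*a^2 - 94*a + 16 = -12*a^2 - 94*a + 16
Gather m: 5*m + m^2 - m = m^2 + 4*m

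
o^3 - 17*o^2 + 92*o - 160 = (o - 8)*(o - 5)*(o - 4)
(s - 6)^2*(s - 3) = s^3 - 15*s^2 + 72*s - 108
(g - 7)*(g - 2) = g^2 - 9*g + 14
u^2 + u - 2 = (u - 1)*(u + 2)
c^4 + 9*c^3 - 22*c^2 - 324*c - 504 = (c - 6)*(c + 2)*(c + 6)*(c + 7)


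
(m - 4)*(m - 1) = m^2 - 5*m + 4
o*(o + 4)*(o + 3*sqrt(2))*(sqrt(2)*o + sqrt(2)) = sqrt(2)*o^4 + 6*o^3 + 5*sqrt(2)*o^3 + 4*sqrt(2)*o^2 + 30*o^2 + 24*o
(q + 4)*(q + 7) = q^2 + 11*q + 28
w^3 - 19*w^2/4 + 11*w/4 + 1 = (w - 4)*(w - 1)*(w + 1/4)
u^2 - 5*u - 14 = (u - 7)*(u + 2)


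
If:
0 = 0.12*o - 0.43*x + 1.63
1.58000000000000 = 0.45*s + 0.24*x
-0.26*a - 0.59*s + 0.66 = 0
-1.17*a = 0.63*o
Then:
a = -0.52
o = 0.96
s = 1.35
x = 4.06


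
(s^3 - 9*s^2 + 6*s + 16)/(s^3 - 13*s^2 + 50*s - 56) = (s^2 - 7*s - 8)/(s^2 - 11*s + 28)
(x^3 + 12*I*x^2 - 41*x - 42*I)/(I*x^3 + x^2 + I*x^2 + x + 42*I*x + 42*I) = (-I*x^3 + 12*x^2 + 41*I*x - 42)/(x^3 + x^2*(1 - I) + x*(42 - I) + 42)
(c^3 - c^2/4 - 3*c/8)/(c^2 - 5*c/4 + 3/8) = c*(2*c + 1)/(2*c - 1)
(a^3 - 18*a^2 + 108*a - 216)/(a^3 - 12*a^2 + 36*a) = (a - 6)/a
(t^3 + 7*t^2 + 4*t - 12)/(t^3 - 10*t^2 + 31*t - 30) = (t^3 + 7*t^2 + 4*t - 12)/(t^3 - 10*t^2 + 31*t - 30)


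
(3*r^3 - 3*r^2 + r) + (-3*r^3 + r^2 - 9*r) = -2*r^2 - 8*r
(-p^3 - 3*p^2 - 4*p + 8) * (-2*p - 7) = 2*p^4 + 13*p^3 + 29*p^2 + 12*p - 56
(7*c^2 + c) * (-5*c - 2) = -35*c^3 - 19*c^2 - 2*c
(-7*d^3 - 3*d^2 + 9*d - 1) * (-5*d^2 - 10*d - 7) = 35*d^5 + 85*d^4 + 34*d^3 - 64*d^2 - 53*d + 7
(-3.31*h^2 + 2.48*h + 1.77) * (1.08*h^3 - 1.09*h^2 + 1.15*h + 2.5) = -3.5748*h^5 + 6.2863*h^4 - 4.5981*h^3 - 7.3523*h^2 + 8.2355*h + 4.425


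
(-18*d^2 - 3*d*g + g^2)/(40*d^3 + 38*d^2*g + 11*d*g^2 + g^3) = (-18*d^2 - 3*d*g + g^2)/(40*d^3 + 38*d^2*g + 11*d*g^2 + g^3)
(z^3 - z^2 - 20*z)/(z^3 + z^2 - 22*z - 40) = z/(z + 2)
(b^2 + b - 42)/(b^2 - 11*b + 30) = (b + 7)/(b - 5)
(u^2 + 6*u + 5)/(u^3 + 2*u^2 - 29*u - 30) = (u + 5)/(u^2 + u - 30)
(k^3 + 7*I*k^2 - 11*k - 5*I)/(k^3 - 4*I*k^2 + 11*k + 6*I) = (k + 5*I)/(k - 6*I)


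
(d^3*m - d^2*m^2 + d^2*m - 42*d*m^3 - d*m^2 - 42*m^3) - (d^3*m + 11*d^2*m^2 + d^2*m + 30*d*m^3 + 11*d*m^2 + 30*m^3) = -12*d^2*m^2 - 72*d*m^3 - 12*d*m^2 - 72*m^3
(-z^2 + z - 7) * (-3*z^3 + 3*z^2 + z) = 3*z^5 - 6*z^4 + 23*z^3 - 20*z^2 - 7*z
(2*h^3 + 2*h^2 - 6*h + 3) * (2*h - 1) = 4*h^4 + 2*h^3 - 14*h^2 + 12*h - 3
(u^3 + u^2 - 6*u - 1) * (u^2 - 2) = u^5 + u^4 - 8*u^3 - 3*u^2 + 12*u + 2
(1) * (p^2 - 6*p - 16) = p^2 - 6*p - 16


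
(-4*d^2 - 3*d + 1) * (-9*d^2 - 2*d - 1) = 36*d^4 + 35*d^3 + d^2 + d - 1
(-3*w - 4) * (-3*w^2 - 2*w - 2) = 9*w^3 + 18*w^2 + 14*w + 8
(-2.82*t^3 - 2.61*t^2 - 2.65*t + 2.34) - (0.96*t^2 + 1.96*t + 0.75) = -2.82*t^3 - 3.57*t^2 - 4.61*t + 1.59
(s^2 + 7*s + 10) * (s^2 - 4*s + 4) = s^4 + 3*s^3 - 14*s^2 - 12*s + 40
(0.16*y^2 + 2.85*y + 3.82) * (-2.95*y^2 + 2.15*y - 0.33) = -0.472*y^4 - 8.0635*y^3 - 5.1943*y^2 + 7.2725*y - 1.2606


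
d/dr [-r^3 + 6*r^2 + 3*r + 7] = -3*r^2 + 12*r + 3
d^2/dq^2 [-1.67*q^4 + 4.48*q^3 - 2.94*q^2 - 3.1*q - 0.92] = -20.04*q^2 + 26.88*q - 5.88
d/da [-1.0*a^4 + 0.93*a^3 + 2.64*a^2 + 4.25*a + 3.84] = -4.0*a^3 + 2.79*a^2 + 5.28*a + 4.25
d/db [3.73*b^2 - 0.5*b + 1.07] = 7.46*b - 0.5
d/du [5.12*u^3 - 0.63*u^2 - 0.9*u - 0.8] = 15.36*u^2 - 1.26*u - 0.9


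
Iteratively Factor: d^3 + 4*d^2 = (d)*(d^2 + 4*d) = d*(d + 4)*(d)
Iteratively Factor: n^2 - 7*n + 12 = (n - 3)*(n - 4)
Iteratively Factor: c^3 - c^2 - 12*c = (c)*(c^2 - c - 12) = c*(c + 3)*(c - 4)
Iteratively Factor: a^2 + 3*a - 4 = (a + 4)*(a - 1)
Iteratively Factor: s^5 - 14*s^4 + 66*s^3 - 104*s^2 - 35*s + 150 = (s - 5)*(s^4 - 9*s^3 + 21*s^2 + s - 30) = (s - 5)*(s - 2)*(s^3 - 7*s^2 + 7*s + 15) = (s - 5)*(s - 3)*(s - 2)*(s^2 - 4*s - 5) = (s - 5)^2*(s - 3)*(s - 2)*(s + 1)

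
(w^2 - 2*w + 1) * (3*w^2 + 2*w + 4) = 3*w^4 - 4*w^3 + 3*w^2 - 6*w + 4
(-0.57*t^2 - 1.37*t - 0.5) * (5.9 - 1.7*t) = 0.969*t^3 - 1.034*t^2 - 7.233*t - 2.95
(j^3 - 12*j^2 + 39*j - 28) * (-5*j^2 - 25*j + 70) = -5*j^5 + 35*j^4 + 175*j^3 - 1675*j^2 + 3430*j - 1960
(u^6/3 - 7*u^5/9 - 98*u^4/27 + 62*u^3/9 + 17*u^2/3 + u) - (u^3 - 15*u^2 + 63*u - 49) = u^6/3 - 7*u^5/9 - 98*u^4/27 + 53*u^3/9 + 62*u^2/3 - 62*u + 49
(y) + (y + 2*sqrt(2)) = 2*y + 2*sqrt(2)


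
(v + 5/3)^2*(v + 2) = v^3 + 16*v^2/3 + 85*v/9 + 50/9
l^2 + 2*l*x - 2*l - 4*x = (l - 2)*(l + 2*x)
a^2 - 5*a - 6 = (a - 6)*(a + 1)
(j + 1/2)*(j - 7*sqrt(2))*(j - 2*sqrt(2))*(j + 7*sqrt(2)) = j^4 - 2*sqrt(2)*j^3 + j^3/2 - 98*j^2 - sqrt(2)*j^2 - 49*j + 196*sqrt(2)*j + 98*sqrt(2)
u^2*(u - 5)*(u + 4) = u^4 - u^3 - 20*u^2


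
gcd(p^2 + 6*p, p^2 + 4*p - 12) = p + 6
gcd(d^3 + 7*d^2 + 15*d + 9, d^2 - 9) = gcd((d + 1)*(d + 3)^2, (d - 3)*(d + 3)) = d + 3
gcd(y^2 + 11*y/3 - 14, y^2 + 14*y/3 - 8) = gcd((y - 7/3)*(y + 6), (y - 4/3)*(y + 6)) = y + 6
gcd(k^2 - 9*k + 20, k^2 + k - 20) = k - 4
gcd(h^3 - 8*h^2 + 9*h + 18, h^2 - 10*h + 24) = h - 6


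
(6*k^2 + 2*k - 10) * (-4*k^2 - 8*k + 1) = -24*k^4 - 56*k^3 + 30*k^2 + 82*k - 10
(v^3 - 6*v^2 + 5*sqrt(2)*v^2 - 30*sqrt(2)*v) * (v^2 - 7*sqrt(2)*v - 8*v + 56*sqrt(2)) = v^5 - 14*v^4 - 2*sqrt(2)*v^4 - 22*v^3 + 28*sqrt(2)*v^3 - 96*sqrt(2)*v^2 + 980*v^2 - 3360*v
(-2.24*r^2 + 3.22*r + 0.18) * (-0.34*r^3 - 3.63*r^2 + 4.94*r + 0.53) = 0.7616*r^5 + 7.0364*r^4 - 22.8154*r^3 + 14.0662*r^2 + 2.5958*r + 0.0954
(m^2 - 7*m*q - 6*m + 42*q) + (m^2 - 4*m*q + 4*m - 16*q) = 2*m^2 - 11*m*q - 2*m + 26*q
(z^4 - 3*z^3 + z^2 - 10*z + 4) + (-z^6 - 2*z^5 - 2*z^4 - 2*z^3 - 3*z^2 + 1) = -z^6 - 2*z^5 - z^4 - 5*z^3 - 2*z^2 - 10*z + 5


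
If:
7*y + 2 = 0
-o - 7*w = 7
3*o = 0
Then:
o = 0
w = -1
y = -2/7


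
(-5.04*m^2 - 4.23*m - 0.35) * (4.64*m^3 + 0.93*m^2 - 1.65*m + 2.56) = -23.3856*m^5 - 24.3144*m^4 + 2.7581*m^3 - 6.2484*m^2 - 10.2513*m - 0.896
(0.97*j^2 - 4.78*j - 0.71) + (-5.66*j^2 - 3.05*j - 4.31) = -4.69*j^2 - 7.83*j - 5.02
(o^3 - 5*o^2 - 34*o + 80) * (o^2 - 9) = o^5 - 5*o^4 - 43*o^3 + 125*o^2 + 306*o - 720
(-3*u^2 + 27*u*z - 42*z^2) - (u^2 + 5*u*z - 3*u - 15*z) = -4*u^2 + 22*u*z + 3*u - 42*z^2 + 15*z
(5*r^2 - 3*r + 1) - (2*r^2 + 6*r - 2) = 3*r^2 - 9*r + 3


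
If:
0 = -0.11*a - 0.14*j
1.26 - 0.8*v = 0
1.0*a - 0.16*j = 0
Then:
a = 0.00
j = 0.00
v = 1.58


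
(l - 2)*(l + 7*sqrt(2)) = l^2 - 2*l + 7*sqrt(2)*l - 14*sqrt(2)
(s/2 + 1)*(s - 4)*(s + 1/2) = s^3/2 - 3*s^2/4 - 9*s/2 - 2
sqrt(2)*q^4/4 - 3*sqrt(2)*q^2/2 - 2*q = q*(q/2 + sqrt(2)/2)*(q - 2*sqrt(2))*(sqrt(2)*q/2 + 1)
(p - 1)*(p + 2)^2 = p^3 + 3*p^2 - 4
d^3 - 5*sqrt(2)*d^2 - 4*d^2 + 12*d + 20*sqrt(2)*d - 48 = (d - 4)*(d - 3*sqrt(2))*(d - 2*sqrt(2))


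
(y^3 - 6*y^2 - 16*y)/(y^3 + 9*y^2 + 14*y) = (y - 8)/(y + 7)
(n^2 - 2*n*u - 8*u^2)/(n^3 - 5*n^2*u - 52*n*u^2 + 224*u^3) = (-n - 2*u)/(-n^2 + n*u + 56*u^2)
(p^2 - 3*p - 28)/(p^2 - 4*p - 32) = (p - 7)/(p - 8)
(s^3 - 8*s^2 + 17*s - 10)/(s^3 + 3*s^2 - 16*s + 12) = (s - 5)/(s + 6)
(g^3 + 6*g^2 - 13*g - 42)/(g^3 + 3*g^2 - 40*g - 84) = (g - 3)/(g - 6)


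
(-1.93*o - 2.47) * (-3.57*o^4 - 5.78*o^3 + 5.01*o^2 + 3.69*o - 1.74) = 6.8901*o^5 + 19.9733*o^4 + 4.6073*o^3 - 19.4964*o^2 - 5.7561*o + 4.2978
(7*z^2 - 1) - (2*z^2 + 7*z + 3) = 5*z^2 - 7*z - 4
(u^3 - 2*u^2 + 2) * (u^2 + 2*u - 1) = u^5 - 5*u^3 + 4*u^2 + 4*u - 2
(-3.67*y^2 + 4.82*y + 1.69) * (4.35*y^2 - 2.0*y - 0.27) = -15.9645*y^4 + 28.307*y^3 - 1.2976*y^2 - 4.6814*y - 0.4563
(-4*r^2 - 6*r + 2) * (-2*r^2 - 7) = 8*r^4 + 12*r^3 + 24*r^2 + 42*r - 14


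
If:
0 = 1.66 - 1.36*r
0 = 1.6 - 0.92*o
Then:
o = 1.74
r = 1.22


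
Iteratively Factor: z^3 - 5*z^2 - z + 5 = (z - 1)*(z^2 - 4*z - 5) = (z - 1)*(z + 1)*(z - 5)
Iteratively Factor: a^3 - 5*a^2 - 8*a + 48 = (a - 4)*(a^2 - a - 12) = (a - 4)*(a + 3)*(a - 4)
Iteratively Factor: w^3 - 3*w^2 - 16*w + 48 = (w + 4)*(w^2 - 7*w + 12) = (w - 3)*(w + 4)*(w - 4)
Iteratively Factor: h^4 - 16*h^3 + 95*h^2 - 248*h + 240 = (h - 3)*(h^3 - 13*h^2 + 56*h - 80) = (h - 4)*(h - 3)*(h^2 - 9*h + 20) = (h - 4)^2*(h - 3)*(h - 5)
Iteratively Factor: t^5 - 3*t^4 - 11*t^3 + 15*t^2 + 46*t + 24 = (t + 1)*(t^4 - 4*t^3 - 7*t^2 + 22*t + 24) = (t - 4)*(t + 1)*(t^3 - 7*t - 6) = (t - 4)*(t - 3)*(t + 1)*(t^2 + 3*t + 2) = (t - 4)*(t - 3)*(t + 1)*(t + 2)*(t + 1)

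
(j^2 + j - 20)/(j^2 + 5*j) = (j - 4)/j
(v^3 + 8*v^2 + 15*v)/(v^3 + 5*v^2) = (v + 3)/v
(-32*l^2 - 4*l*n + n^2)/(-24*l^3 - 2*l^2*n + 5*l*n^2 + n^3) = (8*l - n)/(6*l^2 - l*n - n^2)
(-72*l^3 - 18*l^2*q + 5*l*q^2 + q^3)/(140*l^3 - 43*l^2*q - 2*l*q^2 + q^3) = (18*l^2 + 9*l*q + q^2)/(-35*l^2 + 2*l*q + q^2)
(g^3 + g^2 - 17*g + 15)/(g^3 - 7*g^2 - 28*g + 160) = (g^2 - 4*g + 3)/(g^2 - 12*g + 32)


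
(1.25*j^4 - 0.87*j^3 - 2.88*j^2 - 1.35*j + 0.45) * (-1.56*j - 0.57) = -1.95*j^5 + 0.6447*j^4 + 4.9887*j^3 + 3.7476*j^2 + 0.0674999999999999*j - 0.2565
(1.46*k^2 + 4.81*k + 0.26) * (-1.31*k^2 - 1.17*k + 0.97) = -1.9126*k^4 - 8.0093*k^3 - 4.5521*k^2 + 4.3615*k + 0.2522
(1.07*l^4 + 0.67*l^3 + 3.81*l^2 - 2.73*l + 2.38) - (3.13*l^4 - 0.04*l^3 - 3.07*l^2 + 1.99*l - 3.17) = -2.06*l^4 + 0.71*l^3 + 6.88*l^2 - 4.72*l + 5.55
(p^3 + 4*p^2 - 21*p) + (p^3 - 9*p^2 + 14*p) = 2*p^3 - 5*p^2 - 7*p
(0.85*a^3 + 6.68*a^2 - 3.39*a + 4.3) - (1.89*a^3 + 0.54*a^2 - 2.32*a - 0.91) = -1.04*a^3 + 6.14*a^2 - 1.07*a + 5.21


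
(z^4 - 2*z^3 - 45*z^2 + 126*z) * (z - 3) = z^5 - 5*z^4 - 39*z^3 + 261*z^2 - 378*z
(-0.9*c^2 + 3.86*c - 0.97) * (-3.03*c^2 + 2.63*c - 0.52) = 2.727*c^4 - 14.0628*c^3 + 13.5589*c^2 - 4.5583*c + 0.5044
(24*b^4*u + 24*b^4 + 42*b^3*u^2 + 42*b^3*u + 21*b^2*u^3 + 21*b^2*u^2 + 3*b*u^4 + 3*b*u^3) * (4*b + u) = 96*b^5*u + 96*b^5 + 192*b^4*u^2 + 192*b^4*u + 126*b^3*u^3 + 126*b^3*u^2 + 33*b^2*u^4 + 33*b^2*u^3 + 3*b*u^5 + 3*b*u^4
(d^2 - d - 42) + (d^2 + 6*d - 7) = 2*d^2 + 5*d - 49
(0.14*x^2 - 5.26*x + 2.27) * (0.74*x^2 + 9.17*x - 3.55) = 0.1036*x^4 - 2.6086*x^3 - 47.0514*x^2 + 39.4889*x - 8.0585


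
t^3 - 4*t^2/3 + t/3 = t*(t - 1)*(t - 1/3)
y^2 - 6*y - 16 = (y - 8)*(y + 2)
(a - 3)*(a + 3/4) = a^2 - 9*a/4 - 9/4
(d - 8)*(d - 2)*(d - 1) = d^3 - 11*d^2 + 26*d - 16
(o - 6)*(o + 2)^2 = o^3 - 2*o^2 - 20*o - 24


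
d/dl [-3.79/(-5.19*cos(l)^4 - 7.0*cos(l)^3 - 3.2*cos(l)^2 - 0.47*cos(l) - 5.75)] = (78.6804*cos(l)^3 + 79.59*cos(l)^2 + 24.256*cos(l) + 1.7813)*sin(l)/(5.19*cos(l)^4 + 7.0*cos(l)^3 + 3.2*cos(l)^2 + 0.47*cos(l) + 5.75)^2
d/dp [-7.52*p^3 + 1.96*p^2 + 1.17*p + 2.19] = -22.56*p^2 + 3.92*p + 1.17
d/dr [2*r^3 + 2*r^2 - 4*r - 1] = 6*r^2 + 4*r - 4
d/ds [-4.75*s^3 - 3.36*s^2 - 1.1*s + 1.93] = -14.25*s^2 - 6.72*s - 1.1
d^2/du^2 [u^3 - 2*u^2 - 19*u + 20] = 6*u - 4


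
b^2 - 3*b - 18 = (b - 6)*(b + 3)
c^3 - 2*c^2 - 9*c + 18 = (c - 3)*(c - 2)*(c + 3)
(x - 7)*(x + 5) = x^2 - 2*x - 35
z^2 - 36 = (z - 6)*(z + 6)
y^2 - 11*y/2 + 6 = (y - 4)*(y - 3/2)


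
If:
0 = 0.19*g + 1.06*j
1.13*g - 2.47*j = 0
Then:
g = 0.00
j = 0.00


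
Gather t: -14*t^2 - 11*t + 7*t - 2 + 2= -14*t^2 - 4*t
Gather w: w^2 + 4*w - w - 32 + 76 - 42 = w^2 + 3*w + 2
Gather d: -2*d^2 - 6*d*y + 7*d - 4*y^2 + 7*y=-2*d^2 + d*(7 - 6*y) - 4*y^2 + 7*y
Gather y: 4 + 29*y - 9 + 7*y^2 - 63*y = 7*y^2 - 34*y - 5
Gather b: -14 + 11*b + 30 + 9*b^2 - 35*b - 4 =9*b^2 - 24*b + 12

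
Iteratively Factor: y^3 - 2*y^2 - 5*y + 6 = (y - 3)*(y^2 + y - 2) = (y - 3)*(y + 2)*(y - 1)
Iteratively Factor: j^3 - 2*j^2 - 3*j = (j)*(j^2 - 2*j - 3) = j*(j + 1)*(j - 3)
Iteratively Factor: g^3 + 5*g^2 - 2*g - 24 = (g + 3)*(g^2 + 2*g - 8) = (g - 2)*(g + 3)*(g + 4)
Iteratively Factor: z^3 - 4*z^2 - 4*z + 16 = (z - 2)*(z^2 - 2*z - 8) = (z - 4)*(z - 2)*(z + 2)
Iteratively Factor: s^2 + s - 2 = (s + 2)*(s - 1)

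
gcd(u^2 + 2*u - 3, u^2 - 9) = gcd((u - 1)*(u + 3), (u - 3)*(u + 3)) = u + 3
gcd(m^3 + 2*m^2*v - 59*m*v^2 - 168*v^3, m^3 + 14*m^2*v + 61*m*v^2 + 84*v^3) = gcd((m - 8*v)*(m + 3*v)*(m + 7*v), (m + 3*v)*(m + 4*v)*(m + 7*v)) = m^2 + 10*m*v + 21*v^2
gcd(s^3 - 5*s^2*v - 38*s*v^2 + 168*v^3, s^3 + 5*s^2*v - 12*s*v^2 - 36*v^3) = s + 6*v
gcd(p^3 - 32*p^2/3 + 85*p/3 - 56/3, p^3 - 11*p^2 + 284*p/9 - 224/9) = p^2 - 29*p/3 + 56/3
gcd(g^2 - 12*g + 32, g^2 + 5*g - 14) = 1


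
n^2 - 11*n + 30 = (n - 6)*(n - 5)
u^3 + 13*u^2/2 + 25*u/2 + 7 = (u + 1)*(u + 2)*(u + 7/2)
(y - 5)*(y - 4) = y^2 - 9*y + 20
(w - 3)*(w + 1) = w^2 - 2*w - 3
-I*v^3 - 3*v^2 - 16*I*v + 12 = (v - 6*I)*(v + 2*I)*(-I*v + 1)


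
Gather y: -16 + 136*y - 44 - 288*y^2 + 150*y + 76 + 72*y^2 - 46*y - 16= -216*y^2 + 240*y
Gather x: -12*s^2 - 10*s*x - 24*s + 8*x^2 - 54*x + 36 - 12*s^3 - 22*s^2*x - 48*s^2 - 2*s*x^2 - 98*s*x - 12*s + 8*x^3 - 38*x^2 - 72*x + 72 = -12*s^3 - 60*s^2 - 36*s + 8*x^3 + x^2*(-2*s - 30) + x*(-22*s^2 - 108*s - 126) + 108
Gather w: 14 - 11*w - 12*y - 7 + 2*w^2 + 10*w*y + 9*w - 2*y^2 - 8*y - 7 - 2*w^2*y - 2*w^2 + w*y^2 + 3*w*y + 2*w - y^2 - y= -2*w^2*y + w*(y^2 + 13*y) - 3*y^2 - 21*y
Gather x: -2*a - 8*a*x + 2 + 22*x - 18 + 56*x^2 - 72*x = -2*a + 56*x^2 + x*(-8*a - 50) - 16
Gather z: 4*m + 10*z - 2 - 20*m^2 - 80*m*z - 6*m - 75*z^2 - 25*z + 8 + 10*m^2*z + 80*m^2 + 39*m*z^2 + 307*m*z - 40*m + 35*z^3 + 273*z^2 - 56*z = 60*m^2 - 42*m + 35*z^3 + z^2*(39*m + 198) + z*(10*m^2 + 227*m - 71) + 6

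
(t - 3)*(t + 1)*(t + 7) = t^3 + 5*t^2 - 17*t - 21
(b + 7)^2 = b^2 + 14*b + 49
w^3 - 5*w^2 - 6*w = w*(w - 6)*(w + 1)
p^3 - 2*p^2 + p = p*(p - 1)^2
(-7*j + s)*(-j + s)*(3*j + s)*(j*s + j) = 21*j^4*s + 21*j^4 - 17*j^3*s^2 - 17*j^3*s - 5*j^2*s^3 - 5*j^2*s^2 + j*s^4 + j*s^3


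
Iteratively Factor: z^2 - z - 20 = (z + 4)*(z - 5)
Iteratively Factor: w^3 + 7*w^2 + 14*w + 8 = (w + 4)*(w^2 + 3*w + 2) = (w + 2)*(w + 4)*(w + 1)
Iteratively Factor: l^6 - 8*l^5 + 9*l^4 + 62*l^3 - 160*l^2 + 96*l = (l)*(l^5 - 8*l^4 + 9*l^3 + 62*l^2 - 160*l + 96) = l*(l + 3)*(l^4 - 11*l^3 + 42*l^2 - 64*l + 32) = l*(l - 4)*(l + 3)*(l^3 - 7*l^2 + 14*l - 8) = l*(l - 4)*(l - 2)*(l + 3)*(l^2 - 5*l + 4) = l*(l - 4)*(l - 2)*(l - 1)*(l + 3)*(l - 4)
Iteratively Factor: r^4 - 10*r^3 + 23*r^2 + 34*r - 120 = (r + 2)*(r^3 - 12*r^2 + 47*r - 60) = (r - 4)*(r + 2)*(r^2 - 8*r + 15) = (r - 5)*(r - 4)*(r + 2)*(r - 3)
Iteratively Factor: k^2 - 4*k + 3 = (k - 1)*(k - 3)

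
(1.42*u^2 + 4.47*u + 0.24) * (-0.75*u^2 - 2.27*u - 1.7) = -1.065*u^4 - 6.5759*u^3 - 12.7409*u^2 - 8.1438*u - 0.408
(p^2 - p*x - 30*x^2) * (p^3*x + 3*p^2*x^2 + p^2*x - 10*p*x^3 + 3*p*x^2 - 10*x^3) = p^5*x + 2*p^4*x^2 + p^4*x - 43*p^3*x^3 + 2*p^3*x^2 - 80*p^2*x^4 - 43*p^2*x^3 + 300*p*x^5 - 80*p*x^4 + 300*x^5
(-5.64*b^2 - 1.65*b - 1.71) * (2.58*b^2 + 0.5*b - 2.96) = -14.5512*b^4 - 7.077*b^3 + 11.4576*b^2 + 4.029*b + 5.0616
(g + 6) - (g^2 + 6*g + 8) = -g^2 - 5*g - 2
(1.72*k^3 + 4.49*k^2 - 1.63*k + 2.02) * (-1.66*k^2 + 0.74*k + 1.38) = -2.8552*k^5 - 6.1806*k^4 + 8.402*k^3 + 1.6368*k^2 - 0.7546*k + 2.7876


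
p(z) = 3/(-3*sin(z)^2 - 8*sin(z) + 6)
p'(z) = 3*(6*sin(z)*cos(z) + 8*cos(z))/(-3*sin(z)^2 - 8*sin(z) + 6)^2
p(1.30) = -0.67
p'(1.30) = 0.55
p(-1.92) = 0.28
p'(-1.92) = -0.02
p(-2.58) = 0.32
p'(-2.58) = -0.14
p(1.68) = -0.61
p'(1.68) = -0.19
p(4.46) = 0.27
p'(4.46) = -0.01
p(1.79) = -0.64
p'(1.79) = -0.42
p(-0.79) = 0.30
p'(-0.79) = 0.08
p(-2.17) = 0.28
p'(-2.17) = -0.05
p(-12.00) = 3.56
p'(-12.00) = 39.90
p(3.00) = 0.62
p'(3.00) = -1.14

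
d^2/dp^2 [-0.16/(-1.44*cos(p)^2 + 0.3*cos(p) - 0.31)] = (-1.327104*(1 - cos(p)^2)^2 + 0.20736*cos(p)^3 - 0.392256*cos(p)^2 - 0.4296*cos(p) + 1.213056)/(1.44*cos(p)^2 - 0.3*cos(p) + 0.31)^3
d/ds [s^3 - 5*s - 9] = 3*s^2 - 5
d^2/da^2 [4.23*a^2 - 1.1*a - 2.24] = 8.46000000000000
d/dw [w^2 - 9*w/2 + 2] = 2*w - 9/2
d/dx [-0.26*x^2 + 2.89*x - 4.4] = 2.89 - 0.52*x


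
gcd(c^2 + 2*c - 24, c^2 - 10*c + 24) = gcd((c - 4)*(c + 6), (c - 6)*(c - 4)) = c - 4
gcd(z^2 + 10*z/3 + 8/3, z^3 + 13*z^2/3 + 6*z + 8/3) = z^2 + 10*z/3 + 8/3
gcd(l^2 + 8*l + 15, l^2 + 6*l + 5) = l + 5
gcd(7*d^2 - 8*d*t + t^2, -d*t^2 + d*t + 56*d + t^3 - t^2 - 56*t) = -d + t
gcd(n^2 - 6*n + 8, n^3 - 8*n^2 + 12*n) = n - 2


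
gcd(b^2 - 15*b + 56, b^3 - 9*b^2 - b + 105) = b - 7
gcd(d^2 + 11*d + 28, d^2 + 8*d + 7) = d + 7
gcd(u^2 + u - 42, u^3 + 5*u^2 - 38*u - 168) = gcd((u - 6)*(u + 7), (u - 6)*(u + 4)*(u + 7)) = u^2 + u - 42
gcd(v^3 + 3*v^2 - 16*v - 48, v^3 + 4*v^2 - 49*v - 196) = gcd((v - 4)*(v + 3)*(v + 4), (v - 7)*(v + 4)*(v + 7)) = v + 4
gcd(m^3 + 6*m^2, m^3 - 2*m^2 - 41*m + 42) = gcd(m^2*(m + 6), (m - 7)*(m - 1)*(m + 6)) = m + 6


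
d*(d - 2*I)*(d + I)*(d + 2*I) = d^4 + I*d^3 + 4*d^2 + 4*I*d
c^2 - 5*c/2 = c*(c - 5/2)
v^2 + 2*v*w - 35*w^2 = (v - 5*w)*(v + 7*w)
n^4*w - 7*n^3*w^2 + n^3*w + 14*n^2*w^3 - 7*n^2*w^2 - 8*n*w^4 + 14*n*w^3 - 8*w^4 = (n - 4*w)*(n - 2*w)*(n - w)*(n*w + w)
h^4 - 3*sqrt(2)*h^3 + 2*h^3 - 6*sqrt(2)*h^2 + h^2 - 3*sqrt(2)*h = h*(h + 1)^2*(h - 3*sqrt(2))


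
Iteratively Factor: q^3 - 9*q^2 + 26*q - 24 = (q - 2)*(q^2 - 7*q + 12) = (q - 3)*(q - 2)*(q - 4)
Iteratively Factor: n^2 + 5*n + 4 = (n + 4)*(n + 1)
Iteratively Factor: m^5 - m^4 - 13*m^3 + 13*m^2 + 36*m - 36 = (m - 1)*(m^4 - 13*m^2 + 36) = (m - 2)*(m - 1)*(m^3 + 2*m^2 - 9*m - 18) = (m - 3)*(m - 2)*(m - 1)*(m^2 + 5*m + 6) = (m - 3)*(m - 2)*(m - 1)*(m + 3)*(m + 2)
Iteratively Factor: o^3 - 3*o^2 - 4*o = (o - 4)*(o^2 + o) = o*(o - 4)*(o + 1)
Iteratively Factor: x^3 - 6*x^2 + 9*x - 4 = (x - 1)*(x^2 - 5*x + 4) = (x - 4)*(x - 1)*(x - 1)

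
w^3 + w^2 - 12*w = w*(w - 3)*(w + 4)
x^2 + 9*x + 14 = (x + 2)*(x + 7)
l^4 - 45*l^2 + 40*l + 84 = (l - 6)*(l - 2)*(l + 1)*(l + 7)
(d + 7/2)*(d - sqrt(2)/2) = d^2 - sqrt(2)*d/2 + 7*d/2 - 7*sqrt(2)/4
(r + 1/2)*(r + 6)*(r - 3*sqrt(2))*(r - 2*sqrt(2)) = r^4 - 5*sqrt(2)*r^3 + 13*r^3/2 - 65*sqrt(2)*r^2/2 + 15*r^2 - 15*sqrt(2)*r + 78*r + 36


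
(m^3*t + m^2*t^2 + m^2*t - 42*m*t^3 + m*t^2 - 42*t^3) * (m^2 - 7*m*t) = m^5*t - 6*m^4*t^2 + m^4*t - 49*m^3*t^3 - 6*m^3*t^2 + 294*m^2*t^4 - 49*m^2*t^3 + 294*m*t^4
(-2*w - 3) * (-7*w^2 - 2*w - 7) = 14*w^3 + 25*w^2 + 20*w + 21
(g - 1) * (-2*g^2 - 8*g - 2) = -2*g^3 - 6*g^2 + 6*g + 2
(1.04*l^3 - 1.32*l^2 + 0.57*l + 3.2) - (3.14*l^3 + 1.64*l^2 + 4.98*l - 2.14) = -2.1*l^3 - 2.96*l^2 - 4.41*l + 5.34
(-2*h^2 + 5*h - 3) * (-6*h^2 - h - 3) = 12*h^4 - 28*h^3 + 19*h^2 - 12*h + 9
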